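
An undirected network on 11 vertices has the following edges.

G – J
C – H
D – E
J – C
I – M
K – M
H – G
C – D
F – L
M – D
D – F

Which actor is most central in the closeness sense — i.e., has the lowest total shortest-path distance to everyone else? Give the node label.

D

Farness (sum of distances to all others) for each node — C:20, D:17, E:26, F:24, G:34, H:27, I:31, J:27, K:31, L:33, M:22.
The smallest farness is 17, for D, so D has the highest closeness.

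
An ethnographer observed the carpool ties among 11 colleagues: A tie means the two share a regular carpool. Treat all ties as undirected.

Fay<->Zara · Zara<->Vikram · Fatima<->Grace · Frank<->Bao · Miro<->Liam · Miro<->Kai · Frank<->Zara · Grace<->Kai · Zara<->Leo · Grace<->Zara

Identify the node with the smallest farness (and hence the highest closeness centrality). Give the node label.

Zara

Farness (sum of distances to all others) for each node — Bao:34, Fatima:28, Fay:27, Frank:25, Grace:19, Kai:24, Leo:27, Liam:40, Miro:31, Vikram:27, Zara:18.
The smallest farness is 18, for Zara, so Zara has the highest closeness.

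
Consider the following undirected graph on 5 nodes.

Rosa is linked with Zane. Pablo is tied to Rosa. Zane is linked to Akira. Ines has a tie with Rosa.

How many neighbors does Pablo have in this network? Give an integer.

Pablo is directly tied to Rosa. That is 1 neighbor, so the degree of Pablo is 1.

1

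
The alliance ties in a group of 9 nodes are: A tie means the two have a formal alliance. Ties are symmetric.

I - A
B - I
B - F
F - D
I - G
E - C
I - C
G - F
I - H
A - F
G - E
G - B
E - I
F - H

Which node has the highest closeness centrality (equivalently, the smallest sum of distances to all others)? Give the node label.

Farness (sum of distances to all others) for each node — A:14, B:13, C:17, D:19, E:14, F:12, G:12, H:14, I:11.
The smallest farness is 11, for I, so I has the highest closeness.

I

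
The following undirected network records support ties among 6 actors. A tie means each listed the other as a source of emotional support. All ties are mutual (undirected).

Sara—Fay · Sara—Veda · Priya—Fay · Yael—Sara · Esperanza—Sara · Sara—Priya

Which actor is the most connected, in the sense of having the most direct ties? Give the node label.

Sara

Degrees — Esperanza:1, Fay:2, Priya:2, Sara:5, Veda:1, Yael:1.
The maximum is 5, attained only by Sara.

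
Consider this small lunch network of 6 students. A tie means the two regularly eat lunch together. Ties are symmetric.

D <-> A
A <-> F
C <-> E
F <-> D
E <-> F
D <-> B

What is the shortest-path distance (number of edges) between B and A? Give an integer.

2

One shortest route is B – D – A, which uses 2 edges, and B and A are not directly tied, so nothing shorter exists. So d(B,A) = 2.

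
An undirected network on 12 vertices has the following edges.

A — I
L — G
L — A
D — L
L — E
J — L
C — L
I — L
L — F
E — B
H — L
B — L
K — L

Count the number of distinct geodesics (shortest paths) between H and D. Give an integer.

The shortest distance is 2, and the only length-2 path is H–L–D. So there is exactly 1 shortest path.

1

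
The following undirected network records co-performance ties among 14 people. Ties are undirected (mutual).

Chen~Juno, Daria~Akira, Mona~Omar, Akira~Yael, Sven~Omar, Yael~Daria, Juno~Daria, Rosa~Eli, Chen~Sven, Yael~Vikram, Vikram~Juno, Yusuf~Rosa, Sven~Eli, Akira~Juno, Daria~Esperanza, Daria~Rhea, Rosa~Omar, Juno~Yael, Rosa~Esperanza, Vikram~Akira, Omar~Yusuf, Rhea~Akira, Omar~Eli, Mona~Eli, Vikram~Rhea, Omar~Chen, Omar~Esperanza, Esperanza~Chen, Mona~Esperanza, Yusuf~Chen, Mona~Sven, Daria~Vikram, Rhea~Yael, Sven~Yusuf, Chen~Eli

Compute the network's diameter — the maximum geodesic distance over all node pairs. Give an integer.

Eccentricity of each node (its greatest distance to any other): Akira:3, Chen:3, Daria:3, Eli:4, Esperanza:2, Juno:3, Mona:3, Omar:3, Rhea:4, Rosa:3, Sven:4, Vikram:3, Yael:3, Yusuf:4.
The maximum eccentricity is 4, realized for instance by the pair Rhea–Yusuf via Rhea – Akira – Juno – Chen – Yusuf. So the diameter is 4.

4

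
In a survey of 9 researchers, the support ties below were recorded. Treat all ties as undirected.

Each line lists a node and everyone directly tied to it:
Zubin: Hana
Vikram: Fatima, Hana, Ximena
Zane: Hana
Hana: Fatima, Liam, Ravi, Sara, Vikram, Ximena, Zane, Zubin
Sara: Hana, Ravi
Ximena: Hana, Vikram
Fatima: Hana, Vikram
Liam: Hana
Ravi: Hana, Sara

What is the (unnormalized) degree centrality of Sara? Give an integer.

Sara is directly tied to Hana and Ravi. That is 2 neighbors, so the degree of Sara is 2.

2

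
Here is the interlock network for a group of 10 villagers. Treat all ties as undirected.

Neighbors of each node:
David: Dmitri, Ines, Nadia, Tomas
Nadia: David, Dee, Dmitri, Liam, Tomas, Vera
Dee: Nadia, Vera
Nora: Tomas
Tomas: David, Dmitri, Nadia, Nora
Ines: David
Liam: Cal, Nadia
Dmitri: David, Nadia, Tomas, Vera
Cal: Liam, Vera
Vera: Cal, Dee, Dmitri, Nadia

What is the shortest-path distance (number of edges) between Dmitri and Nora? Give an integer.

2

One shortest route is Dmitri – Tomas – Nora, which uses 2 edges, and Dmitri and Nora are not directly tied, so nothing shorter exists. So d(Dmitri,Nora) = 2.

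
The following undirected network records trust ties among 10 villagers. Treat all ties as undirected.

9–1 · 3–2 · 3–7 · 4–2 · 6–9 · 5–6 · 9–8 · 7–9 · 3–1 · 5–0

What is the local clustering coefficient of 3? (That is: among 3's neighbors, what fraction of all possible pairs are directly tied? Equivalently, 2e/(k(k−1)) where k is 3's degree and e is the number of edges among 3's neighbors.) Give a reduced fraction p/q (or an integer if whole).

0

3's neighbors: 1, 2, and 7 (k = 3).
Possible neighbor pairs: C(3,2) = 3. Edges among them: none → e = 0.
Clustering(3) = 0/3 = 0.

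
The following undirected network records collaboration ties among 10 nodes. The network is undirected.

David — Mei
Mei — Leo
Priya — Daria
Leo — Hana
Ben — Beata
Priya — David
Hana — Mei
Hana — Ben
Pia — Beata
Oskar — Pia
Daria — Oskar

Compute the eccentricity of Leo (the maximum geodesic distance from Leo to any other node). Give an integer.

5

Distances from Leo: Beata:3, Ben:2, Daria:4, David:2, Hana:1, Mei:1, Oskar:5, Pia:4, Priya:3.
The largest is 5 (to Oskar), so the eccentricity of Leo is 5.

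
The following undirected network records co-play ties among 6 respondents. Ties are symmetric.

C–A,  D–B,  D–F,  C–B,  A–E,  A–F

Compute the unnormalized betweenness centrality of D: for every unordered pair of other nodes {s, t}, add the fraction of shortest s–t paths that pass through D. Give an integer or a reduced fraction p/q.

Pairs whose geodesics pass through D — B–F: 1.
All other pairs contribute 0.
Summing the contributions gives betweenness(D) = 1.

1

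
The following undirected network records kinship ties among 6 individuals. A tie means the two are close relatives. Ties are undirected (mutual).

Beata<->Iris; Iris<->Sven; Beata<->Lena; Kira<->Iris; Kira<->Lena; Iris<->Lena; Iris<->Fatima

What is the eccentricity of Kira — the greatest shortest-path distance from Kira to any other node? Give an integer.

Distances from Kira: Beata:2, Fatima:2, Iris:1, Lena:1, Sven:2.
The largest is 2 (to Beata, Fatima, and Sven), so the eccentricity of Kira is 2.

2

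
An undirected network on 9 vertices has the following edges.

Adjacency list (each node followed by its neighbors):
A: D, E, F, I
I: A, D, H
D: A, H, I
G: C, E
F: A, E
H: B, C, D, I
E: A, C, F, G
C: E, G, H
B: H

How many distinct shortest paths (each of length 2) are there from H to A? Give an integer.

The shortest distance is 2. The length-2 paths are: H–D–A; H–I–A.
That gives 2 distinct shortest paths.

2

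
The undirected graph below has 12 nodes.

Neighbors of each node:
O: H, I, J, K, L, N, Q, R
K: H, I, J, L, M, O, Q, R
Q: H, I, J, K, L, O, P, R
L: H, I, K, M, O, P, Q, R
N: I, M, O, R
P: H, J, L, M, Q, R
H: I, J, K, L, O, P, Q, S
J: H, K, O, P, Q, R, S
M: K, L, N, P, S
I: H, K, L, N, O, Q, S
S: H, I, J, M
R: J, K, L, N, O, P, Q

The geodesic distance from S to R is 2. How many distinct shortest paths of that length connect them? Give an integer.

1

The shortest distance is 2, and the only length-2 path is S–J–R. So there is exactly 1 shortest path.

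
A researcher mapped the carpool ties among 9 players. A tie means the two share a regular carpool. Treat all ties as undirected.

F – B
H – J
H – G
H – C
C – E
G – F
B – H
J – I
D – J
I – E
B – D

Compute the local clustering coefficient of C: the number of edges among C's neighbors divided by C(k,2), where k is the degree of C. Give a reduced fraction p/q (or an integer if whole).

C's neighbors: E and H (k = 2).
Possible neighbor pairs: C(2,2) = 1. Edges among them: none → e = 0.
Clustering(C) = 0/1.

0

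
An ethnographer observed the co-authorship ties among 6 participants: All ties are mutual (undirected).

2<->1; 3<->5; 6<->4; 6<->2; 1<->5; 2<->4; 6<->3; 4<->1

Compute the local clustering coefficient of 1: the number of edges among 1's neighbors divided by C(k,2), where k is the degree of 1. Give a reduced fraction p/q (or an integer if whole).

1's neighbors: 2, 4, and 5 (k = 3).
Possible neighbor pairs: C(3,2) = 3. Edges among them: 2–4 → e = 1.
Clustering(1) = 1/3.

1/3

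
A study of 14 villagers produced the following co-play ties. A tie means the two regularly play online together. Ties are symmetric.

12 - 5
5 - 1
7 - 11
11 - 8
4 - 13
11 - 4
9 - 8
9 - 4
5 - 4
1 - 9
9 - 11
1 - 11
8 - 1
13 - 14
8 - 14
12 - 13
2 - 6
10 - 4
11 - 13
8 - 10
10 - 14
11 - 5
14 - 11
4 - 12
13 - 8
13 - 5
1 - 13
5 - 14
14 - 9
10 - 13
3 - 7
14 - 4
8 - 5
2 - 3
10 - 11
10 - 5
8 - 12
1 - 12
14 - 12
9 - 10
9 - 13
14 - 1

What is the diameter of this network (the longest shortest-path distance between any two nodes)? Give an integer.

6

Eccentricity of each node (its greatest distance to any other): 1:5, 2:5, 3:4, 4:5, 5:5, 6:6, 7:3, 8:5, 9:5, 10:5, 11:4, 12:6, 13:5, 14:5.
The maximum eccentricity is 6, realized for instance by the pair 6–12 via 6 – 2 – 3 – 7 – 11 – 14 – 12. So the diameter is 6.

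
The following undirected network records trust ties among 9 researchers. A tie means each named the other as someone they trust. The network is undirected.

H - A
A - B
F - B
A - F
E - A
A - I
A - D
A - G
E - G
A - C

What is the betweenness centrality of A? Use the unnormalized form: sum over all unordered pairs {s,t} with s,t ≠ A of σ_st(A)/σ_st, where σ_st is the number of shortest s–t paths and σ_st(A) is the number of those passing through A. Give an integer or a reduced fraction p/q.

26

Pairs whose geodesics pass through A — H–F: 1; H–I: 1; H–D: 1; H–C: 1; H–B: 1; H–G: 1; H–E: 1; F–I: 1; F–D: 1; F–C: 1; F–G: 1; F–E: 1; I–D: 1; I–C: 1 … (+12 more pairs).
All other pairs contribute 0.
Summing the contributions gives betweenness(A) = 26.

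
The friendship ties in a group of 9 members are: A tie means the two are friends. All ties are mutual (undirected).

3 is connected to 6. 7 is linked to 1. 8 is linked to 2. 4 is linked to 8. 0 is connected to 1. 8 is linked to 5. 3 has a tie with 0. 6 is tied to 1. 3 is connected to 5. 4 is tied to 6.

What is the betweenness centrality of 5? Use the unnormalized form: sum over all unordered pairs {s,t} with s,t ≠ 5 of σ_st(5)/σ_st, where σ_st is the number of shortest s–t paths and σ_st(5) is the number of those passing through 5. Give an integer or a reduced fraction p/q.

Pairs whose geodesics pass through 5 — 3–8: 1; 3–2: 1; 8–0: 1; 0–2: 1.
All other pairs contribute 0.
Summing the contributions gives betweenness(5) = 4.

4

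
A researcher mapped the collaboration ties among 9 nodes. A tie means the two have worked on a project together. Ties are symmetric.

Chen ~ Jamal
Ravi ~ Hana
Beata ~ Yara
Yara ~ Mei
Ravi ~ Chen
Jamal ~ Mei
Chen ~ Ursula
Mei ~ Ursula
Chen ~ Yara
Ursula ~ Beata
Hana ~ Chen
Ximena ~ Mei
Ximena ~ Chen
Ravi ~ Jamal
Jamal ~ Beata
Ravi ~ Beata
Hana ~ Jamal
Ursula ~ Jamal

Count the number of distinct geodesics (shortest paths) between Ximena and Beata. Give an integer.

7

The shortest distance is 3. The length-3 paths are: Ximena–Chen–Jamal–Beata; Ximena–Mei–Jamal–Beata; Ximena–Mei–Ursula–Beata; Ximena–Chen–Ursula–Beata; Ximena–Chen–Ravi–Beata; Ximena–Mei–Yara–Beata (and 1 more).
That gives 7 distinct shortest paths.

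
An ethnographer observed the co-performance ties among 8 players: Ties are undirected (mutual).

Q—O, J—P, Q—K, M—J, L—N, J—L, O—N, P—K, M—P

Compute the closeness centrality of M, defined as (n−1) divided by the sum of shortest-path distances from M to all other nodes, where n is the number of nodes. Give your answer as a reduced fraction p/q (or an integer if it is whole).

Distances from M: J:1, K:2, L:2, N:3, O:4, P:1, Q:3. Sum = 16.
n = 8, so closeness = 7/16.

7/16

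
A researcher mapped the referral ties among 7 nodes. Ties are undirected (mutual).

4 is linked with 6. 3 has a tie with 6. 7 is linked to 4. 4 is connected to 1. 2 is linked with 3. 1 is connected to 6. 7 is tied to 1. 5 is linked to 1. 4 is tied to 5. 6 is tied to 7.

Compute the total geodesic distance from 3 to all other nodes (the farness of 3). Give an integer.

11

Distances from 3: 1:2, 2:1, 4:2, 5:3, 6:1, 7:2.
Sum = 2 + 1 + 2 + 3 + 1 + 2 = 11.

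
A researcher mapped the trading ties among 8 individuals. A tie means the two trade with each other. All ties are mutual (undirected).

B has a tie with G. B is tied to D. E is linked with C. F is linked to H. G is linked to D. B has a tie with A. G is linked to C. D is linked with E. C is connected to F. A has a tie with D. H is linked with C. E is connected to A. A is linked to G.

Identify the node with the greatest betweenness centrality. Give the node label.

Unnormalized betweenness of each node: A:5/6, B:0, C:31/3, D:5/6, E:3, F:0, G:6, H:0.
C has the largest value, 31/3, making it the main broker — the node through which the most shortest paths run.

C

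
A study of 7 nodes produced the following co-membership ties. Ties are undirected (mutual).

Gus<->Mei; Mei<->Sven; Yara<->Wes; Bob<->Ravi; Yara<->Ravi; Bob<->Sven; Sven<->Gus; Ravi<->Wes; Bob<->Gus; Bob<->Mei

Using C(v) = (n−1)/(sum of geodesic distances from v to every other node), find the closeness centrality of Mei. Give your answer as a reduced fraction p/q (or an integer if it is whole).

6/11

Distances from Mei: Bob:1, Gus:1, Ravi:2, Sven:1, Wes:3, Yara:3. Sum = 11.
n = 7, so closeness = 6/11.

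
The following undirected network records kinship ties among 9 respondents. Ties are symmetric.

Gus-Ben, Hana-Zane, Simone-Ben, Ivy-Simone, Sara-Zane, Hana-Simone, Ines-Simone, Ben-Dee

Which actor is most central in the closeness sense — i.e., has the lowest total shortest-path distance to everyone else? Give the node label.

Simone

Farness (sum of distances to all others) for each node — Ben:16, Dee:23, Gus:23, Hana:16, Ines:20, Ivy:20, Sara:28, Simone:13, Zane:21.
The smallest farness is 13, for Simone, so Simone has the highest closeness.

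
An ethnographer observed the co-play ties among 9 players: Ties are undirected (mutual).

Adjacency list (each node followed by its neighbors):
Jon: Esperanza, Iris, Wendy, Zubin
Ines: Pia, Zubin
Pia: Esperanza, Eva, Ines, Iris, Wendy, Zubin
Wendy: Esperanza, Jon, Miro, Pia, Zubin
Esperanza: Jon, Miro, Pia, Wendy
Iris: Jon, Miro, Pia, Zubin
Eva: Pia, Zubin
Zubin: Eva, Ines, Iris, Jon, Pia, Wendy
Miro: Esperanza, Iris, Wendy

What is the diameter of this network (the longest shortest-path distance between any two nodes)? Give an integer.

3

Eccentricity of each node (its greatest distance to any other): Esperanza:2, Eva:3, Ines:3, Iris:2, Jon:2, Miro:3, Pia:2, Wendy:2, Zubin:2.
The maximum eccentricity is 3, realized for instance by the pair Miro–Ines via Miro – Iris – Zubin – Ines. So the diameter is 3.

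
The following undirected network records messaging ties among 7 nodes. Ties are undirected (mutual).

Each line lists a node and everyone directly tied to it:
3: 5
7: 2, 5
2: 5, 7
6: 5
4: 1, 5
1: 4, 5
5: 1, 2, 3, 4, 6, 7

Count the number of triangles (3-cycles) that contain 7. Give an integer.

7's neighbors: 2 and 5.
Neighbor pairs that are themselves tied: 7–2–5. Each forms one triangle with 7, for 1 in total.

1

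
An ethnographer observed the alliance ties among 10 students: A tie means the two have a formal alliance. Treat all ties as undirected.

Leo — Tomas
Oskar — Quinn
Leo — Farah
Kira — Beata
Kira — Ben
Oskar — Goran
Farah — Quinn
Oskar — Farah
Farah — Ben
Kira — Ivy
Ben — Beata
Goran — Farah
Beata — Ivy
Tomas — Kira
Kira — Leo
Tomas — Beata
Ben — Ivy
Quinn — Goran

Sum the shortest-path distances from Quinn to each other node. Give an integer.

19

Distances from Quinn: Beata:3, Ben:2, Farah:1, Goran:1, Ivy:3, Kira:3, Leo:2, Oskar:1, Tomas:3.
Sum = 3 + 2 + 1 + 1 + 3 + 3 + 2 + 1 + 3 = 19.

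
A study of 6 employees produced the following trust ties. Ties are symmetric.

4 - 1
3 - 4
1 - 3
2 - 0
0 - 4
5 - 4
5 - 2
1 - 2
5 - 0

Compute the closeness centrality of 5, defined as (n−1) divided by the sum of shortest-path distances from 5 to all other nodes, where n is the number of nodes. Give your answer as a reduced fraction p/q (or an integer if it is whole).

Distances from 5: 0:1, 1:2, 2:1, 3:2, 4:1. Sum = 7.
n = 6, so closeness = 5/7.

5/7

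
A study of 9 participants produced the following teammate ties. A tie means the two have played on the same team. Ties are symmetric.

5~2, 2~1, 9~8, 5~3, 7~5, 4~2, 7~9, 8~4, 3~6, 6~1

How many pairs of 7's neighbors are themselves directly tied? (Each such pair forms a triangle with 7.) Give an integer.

0

7's neighbors are 5 and 9, but none of them are tied to each other, so no triangle contains 7.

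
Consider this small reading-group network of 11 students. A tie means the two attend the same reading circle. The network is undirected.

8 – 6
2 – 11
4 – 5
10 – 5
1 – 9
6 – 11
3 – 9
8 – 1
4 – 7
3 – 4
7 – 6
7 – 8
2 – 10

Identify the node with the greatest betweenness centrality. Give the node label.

4

Unnormalized betweenness of each node: 1:9/2, 2:23/6, 3:16/3, 4:47/3, 5:23/3, 6:31/3, 7:28/3, 8:26/3, 9:17/6, 10:9/2, 11:19/3.
4 has the largest value, 47/3, making it the main broker — the node through which the most shortest paths run.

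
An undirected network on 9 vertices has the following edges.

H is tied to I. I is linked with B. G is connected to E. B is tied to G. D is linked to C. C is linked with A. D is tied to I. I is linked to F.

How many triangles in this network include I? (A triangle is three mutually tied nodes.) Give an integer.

0

I's neighbors are B, D, F, and H, but none of them are tied to each other, so no triangle contains I.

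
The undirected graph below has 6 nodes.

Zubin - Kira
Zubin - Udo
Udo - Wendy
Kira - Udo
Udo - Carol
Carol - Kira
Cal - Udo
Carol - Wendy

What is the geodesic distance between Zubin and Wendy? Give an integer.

One shortest route is Zubin – Udo – Wendy, which uses 2 edges, and Zubin and Wendy are not directly tied, so nothing shorter exists. So d(Zubin,Wendy) = 2.

2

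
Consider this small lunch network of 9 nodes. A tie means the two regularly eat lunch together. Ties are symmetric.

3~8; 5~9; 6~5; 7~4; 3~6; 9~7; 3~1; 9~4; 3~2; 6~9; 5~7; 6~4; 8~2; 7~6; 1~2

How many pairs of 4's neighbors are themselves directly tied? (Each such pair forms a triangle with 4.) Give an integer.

4's neighbors: 6, 7, and 9.
Neighbor pairs that are themselves tied: 4–6–7; 4–6–9; 4–7–9. Each forms one triangle with 4, for 3 in total.

3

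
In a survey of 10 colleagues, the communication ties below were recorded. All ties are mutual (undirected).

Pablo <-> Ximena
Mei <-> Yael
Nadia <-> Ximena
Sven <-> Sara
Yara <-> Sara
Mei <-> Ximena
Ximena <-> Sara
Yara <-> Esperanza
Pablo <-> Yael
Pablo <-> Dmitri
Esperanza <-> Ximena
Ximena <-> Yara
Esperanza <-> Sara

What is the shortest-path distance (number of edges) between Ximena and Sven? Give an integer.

One shortest route is Ximena – Sara – Sven, which uses 2 edges, and Ximena and Sven are not directly tied, so nothing shorter exists. So d(Ximena,Sven) = 2.

2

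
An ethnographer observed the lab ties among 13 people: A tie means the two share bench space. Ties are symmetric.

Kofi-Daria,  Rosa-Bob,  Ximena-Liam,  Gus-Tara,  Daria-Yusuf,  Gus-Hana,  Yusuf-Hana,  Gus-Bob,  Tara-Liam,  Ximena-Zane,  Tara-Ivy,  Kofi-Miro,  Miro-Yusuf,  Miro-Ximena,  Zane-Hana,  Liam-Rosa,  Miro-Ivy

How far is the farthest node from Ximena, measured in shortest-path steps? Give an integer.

3

Distances from Ximena: Bob:3, Daria:3, Gus:3, Hana:2, Ivy:2, Kofi:2, Liam:1, Miro:1, Rosa:2, Tara:2, Yusuf:2, Zane:1.
The largest is 3 (to Daria, Bob, and Gus), so the eccentricity of Ximena is 3.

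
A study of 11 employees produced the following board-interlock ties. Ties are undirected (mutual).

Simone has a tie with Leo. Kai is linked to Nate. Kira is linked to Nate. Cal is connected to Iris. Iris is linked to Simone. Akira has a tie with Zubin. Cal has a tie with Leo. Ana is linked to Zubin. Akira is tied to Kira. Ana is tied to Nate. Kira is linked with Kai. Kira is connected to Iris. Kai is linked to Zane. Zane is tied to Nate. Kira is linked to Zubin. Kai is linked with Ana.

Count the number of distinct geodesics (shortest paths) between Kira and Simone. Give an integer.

The shortest distance is 2, and the only length-2 path is Kira–Iris–Simone. So there is exactly 1 shortest path.

1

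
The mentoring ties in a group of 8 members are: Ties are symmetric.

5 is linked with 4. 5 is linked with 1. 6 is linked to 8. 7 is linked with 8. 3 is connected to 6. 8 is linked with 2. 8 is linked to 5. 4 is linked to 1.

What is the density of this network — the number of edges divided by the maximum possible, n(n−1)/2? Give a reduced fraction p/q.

There are 8 edges and 8 nodes, so the maximum possible is C(8,2) = 28.
Density = 8/28 = 2/7.

2/7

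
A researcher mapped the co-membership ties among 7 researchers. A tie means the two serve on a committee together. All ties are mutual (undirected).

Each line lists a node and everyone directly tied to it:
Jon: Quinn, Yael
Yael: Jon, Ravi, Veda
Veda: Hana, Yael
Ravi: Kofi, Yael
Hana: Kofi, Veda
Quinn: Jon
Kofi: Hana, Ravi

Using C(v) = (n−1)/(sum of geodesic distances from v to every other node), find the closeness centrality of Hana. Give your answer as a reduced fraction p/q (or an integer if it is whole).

Distances from Hana: Jon:3, Kofi:1, Quinn:4, Ravi:2, Veda:1, Yael:2. Sum = 13.
n = 7, so closeness = 6/13.

6/13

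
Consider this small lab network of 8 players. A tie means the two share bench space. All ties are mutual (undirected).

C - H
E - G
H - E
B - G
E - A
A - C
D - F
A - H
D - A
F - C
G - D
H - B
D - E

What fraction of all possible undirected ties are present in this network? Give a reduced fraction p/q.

There are 13 edges and 8 nodes, so the maximum possible is C(8,2) = 28.
Density = 13/28.

13/28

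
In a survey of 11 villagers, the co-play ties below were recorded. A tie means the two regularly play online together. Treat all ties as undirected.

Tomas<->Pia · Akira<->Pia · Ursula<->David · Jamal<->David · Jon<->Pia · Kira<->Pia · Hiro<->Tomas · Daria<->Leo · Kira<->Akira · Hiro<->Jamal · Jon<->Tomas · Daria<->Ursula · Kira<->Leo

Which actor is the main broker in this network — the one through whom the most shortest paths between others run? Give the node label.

Pia

Unnormalized betweenness of each node: Akira:0, Daria:8, David:13/2, Hiro:10, Jamal:8, Jon:0, Kira:12, Leo:10, Pia:14, Tomas:12, Ursula:13/2.
Pia has the largest value, 14, making it the main broker — the node through which the most shortest paths run.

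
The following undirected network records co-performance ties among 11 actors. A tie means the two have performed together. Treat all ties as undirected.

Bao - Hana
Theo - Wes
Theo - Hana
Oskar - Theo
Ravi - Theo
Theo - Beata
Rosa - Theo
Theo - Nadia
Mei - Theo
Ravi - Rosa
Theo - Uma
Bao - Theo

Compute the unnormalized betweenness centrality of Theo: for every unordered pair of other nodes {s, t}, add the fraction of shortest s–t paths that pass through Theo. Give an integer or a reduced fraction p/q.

Pairs whose geodesics pass through Theo — Ravi–Mei: 1; Ravi–Bao: 1; Ravi–Beata: 1; Ravi–Wes: 1; Ravi–Uma: 1; Ravi–Oskar: 1; Ravi–Hana: 1; Ravi–Nadia: 1; Mei–Bao: 1; Mei–Beata: 1; Mei–Wes: 1; Mei–Uma: 1; Mei–Oskar: 1; Mei–Hana: 1 … (+29 more pairs).
All other pairs contribute 0.
Summing the contributions gives betweenness(Theo) = 43.

43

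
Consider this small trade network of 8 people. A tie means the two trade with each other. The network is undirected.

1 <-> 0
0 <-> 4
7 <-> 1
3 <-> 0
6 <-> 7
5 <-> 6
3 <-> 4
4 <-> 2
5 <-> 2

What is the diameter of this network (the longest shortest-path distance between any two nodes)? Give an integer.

Eccentricity of each node (its greatest distance to any other): 0:3, 1:3, 2:3, 3:4, 4:3, 5:3, 6:4, 7:3.
The maximum eccentricity is 4, realized for instance by the pair 6–3 via 6 – 5 – 2 – 4 – 3. So the diameter is 4.

4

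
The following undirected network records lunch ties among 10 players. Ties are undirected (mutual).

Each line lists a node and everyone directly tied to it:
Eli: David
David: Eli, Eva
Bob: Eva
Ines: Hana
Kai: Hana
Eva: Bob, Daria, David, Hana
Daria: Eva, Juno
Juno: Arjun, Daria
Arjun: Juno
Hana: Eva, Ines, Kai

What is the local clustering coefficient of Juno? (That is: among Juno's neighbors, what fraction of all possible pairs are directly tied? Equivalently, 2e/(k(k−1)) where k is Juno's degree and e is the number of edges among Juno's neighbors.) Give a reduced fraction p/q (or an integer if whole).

0

Juno's neighbors: Arjun and Daria (k = 2).
Possible neighbor pairs: C(2,2) = 1. Edges among them: none → e = 0.
Clustering(Juno) = 0/1.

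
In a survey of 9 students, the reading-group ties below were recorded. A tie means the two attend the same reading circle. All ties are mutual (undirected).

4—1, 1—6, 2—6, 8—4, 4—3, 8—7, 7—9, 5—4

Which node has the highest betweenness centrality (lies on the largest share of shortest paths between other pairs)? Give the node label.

4

Unnormalized betweenness of each node: 1:12, 2:0, 3:0, 4:22, 5:0, 6:7, 7:7, 8:12, 9:0.
4 has the largest value, 22, making it the main broker — the node through which the most shortest paths run.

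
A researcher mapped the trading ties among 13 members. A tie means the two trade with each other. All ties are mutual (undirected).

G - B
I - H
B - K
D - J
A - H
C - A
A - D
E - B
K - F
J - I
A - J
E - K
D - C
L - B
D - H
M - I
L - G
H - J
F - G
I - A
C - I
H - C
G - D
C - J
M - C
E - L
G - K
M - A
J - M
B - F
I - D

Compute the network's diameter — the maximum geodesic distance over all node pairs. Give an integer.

Eccentricity of each node (its greatest distance to any other): A:4, B:4, C:4, D:3, E:5, F:4, G:3, H:4, I:4, J:4, K:4, L:4, M:5.
The maximum eccentricity is 5, realized for instance by the pair M–E via M – I – D – G – L – E. So the diameter is 5.

5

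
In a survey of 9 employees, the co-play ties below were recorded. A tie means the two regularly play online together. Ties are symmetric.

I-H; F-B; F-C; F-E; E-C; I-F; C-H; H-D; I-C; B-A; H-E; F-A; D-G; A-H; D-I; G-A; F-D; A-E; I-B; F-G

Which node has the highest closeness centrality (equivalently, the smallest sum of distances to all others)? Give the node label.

F

Farness (sum of distances to all others) for each node — A:11, B:13, C:12, D:12, E:12, F:9, G:13, H:11, I:11.
The smallest farness is 9, for F, so F has the highest closeness.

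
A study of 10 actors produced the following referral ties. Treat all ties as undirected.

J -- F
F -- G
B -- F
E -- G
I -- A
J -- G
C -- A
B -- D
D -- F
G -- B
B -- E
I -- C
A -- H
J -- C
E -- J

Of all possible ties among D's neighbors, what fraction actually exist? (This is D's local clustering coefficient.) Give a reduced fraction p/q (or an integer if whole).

D's neighbors: B and F (k = 2).
Possible neighbor pairs: C(2,2) = 1. Edges among them: B–F → e = 1.
Clustering(D) = 1/1.

1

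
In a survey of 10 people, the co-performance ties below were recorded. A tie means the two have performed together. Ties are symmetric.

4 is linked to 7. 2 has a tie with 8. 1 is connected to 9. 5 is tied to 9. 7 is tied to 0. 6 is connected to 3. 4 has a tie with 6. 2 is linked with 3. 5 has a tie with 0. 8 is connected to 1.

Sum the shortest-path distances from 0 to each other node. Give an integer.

25

Distances from 0: 1:3, 2:5, 3:4, 4:2, 5:1, 6:3, 7:1, 8:4, 9:2.
Sum = 3 + 5 + 4 + 2 + 1 + 3 + 1 + 4 + 2 = 25.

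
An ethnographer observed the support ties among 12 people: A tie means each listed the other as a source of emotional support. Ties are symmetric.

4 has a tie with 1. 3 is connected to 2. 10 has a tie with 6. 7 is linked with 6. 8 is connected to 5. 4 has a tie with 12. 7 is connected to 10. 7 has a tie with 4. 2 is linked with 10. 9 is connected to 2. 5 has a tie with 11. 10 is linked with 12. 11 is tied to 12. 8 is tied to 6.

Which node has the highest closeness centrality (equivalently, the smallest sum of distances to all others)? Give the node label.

Farness (sum of distances to all others) for each node — 1:36, 2:26, 3:36, 4:26, 5:33, 6:23, 7:23, 8:29, 9:36, 10:20, 11:28, 12:22.
The smallest farness is 20, for 10, so 10 has the highest closeness.

10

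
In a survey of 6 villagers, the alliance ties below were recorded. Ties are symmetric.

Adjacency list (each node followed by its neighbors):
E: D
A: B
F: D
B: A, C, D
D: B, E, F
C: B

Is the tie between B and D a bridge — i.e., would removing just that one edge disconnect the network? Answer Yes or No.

Yes

Without the B–D edge there is no alternate route between B and D, so the network disconnects. It is a bridge.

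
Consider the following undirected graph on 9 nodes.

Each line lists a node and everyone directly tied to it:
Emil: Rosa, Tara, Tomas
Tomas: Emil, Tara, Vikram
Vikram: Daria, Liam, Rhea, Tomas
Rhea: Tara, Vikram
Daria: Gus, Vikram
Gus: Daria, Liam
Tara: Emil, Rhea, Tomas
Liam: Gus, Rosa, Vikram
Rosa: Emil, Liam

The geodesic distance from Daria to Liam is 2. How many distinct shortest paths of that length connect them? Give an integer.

2

The shortest distance is 2. The length-2 paths are: Daria–Gus–Liam; Daria–Vikram–Liam.
That gives 2 distinct shortest paths.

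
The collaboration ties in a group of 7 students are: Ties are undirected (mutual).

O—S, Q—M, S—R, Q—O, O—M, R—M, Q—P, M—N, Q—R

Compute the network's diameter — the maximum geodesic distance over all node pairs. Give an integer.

3

Eccentricity of each node (its greatest distance to any other): M:2, N:3, O:2, P:3, Q:2, R:2, S:3.
The maximum eccentricity is 3, realized for instance by the pair S–P via S – O – Q – P. So the diameter is 3.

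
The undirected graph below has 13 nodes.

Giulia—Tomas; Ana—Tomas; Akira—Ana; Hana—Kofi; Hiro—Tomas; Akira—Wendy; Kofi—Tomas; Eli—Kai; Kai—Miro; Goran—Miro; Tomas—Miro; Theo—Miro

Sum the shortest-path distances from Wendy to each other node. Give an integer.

48

Distances from Wendy: Akira:1, Ana:2, Eli:6, Giulia:4, Goran:5, Hana:5, Hiro:4, Kai:5, Kofi:4, Miro:4, Theo:5, Tomas:3.
Sum = 1 + 2 + 6 + 4 + 5 + 5 + 4 + 5 + 4 + 4 + 5 + 3 = 48.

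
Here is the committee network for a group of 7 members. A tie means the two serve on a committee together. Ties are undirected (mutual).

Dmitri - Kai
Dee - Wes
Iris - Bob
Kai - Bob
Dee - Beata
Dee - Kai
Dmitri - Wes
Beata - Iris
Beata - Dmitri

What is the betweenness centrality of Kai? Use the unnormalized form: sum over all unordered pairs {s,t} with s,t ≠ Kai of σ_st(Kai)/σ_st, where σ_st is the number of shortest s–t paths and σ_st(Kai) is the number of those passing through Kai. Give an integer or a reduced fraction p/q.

10/3

Pairs whose geodesics pass through Kai — Dee–Bob: 1; Dee–Dmitri: 1/3; Bob–Dmitri: 1; Bob–Wes: 2/2.
All other pairs contribute 0.
Summing the contributions gives betweenness(Kai) = 10/3.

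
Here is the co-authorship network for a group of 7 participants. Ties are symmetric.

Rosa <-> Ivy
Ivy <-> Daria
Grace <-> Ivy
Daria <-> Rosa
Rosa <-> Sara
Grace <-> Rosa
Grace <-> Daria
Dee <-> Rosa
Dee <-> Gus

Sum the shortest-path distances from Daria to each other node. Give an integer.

10

Distances from Daria: Dee:2, Grace:1, Gus:3, Ivy:1, Rosa:1, Sara:2.
Sum = 2 + 1 + 3 + 1 + 1 + 2 = 10.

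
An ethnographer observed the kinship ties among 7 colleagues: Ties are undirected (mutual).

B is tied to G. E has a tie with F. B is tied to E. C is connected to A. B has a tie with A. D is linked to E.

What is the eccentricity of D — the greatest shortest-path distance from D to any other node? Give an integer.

Distances from D: A:3, B:2, C:4, E:1, F:2, G:3.
The largest is 4 (to C), so the eccentricity of D is 4.

4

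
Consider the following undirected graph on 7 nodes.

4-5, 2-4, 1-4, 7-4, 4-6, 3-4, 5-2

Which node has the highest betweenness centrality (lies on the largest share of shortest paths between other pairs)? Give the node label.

4

Unnormalized betweenness of each node: 1:0, 2:0, 3:0, 4:14, 5:0, 6:0, 7:0.
4 has the largest value, 14, making it the main broker — the node through which the most shortest paths run.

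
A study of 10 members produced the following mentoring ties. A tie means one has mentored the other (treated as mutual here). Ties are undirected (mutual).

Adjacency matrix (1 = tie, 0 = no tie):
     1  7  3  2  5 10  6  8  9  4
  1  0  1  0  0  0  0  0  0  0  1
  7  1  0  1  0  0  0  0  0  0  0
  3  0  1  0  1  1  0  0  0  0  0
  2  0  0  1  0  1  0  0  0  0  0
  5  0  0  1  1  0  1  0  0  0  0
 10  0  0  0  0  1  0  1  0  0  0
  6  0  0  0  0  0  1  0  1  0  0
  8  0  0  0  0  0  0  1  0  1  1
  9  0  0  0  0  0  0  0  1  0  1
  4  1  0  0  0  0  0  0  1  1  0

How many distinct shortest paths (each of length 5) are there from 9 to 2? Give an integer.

The shortest distance is 5. The length-5 paths are: 9–4–1–7–3–2; 9–8–6–10–5–2.
That gives 2 distinct shortest paths.

2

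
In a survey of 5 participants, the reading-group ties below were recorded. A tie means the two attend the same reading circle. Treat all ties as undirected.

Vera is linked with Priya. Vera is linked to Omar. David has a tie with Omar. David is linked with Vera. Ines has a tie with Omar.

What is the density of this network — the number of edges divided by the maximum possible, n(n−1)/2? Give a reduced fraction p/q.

1/2

There are 5 edges and 5 nodes, so the maximum possible is C(5,2) = 10.
Density = 5/10 = 1/2.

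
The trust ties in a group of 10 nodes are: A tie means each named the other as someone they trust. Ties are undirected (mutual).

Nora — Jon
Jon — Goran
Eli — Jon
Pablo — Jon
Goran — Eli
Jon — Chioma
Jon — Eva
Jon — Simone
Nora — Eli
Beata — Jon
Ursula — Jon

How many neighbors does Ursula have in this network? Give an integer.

1

Ursula is directly tied to Jon. That is 1 neighbor, so the degree of Ursula is 1.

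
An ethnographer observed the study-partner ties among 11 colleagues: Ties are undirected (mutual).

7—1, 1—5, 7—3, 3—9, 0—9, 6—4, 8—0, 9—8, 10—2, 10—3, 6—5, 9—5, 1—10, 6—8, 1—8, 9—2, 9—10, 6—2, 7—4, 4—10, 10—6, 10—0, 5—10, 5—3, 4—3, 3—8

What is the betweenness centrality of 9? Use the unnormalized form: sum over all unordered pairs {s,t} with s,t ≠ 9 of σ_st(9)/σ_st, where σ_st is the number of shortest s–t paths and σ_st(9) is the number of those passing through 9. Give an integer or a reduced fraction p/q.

Pairs whose geodesics pass through 9 — 7–2: 1/5; 7–0: 1/6; 5–2: 1/3; 5–8: 1/4; 5–0: 1/2; 2–3: 1/2; 2–8: 1/2; 2–0: 1/2; 10–8: 1/5; 3–0: 1/3.
All other pairs contribute 0.
Summing the contributions gives betweenness(9) = 209/60.

209/60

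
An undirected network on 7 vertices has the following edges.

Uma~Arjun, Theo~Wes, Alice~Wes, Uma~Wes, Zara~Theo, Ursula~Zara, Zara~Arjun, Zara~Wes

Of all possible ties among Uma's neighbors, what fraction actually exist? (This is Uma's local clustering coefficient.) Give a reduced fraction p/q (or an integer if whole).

Uma's neighbors: Arjun and Wes (k = 2).
Possible neighbor pairs: C(2,2) = 1. Edges among them: none → e = 0.
Clustering(Uma) = 0/1.

0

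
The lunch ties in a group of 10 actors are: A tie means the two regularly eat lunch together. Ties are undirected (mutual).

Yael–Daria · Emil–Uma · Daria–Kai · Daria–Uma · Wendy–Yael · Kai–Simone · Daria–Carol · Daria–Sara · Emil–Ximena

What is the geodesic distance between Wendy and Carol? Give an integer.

One shortest route is Wendy – Yael – Daria – Carol, which uses 3 edges, and at distance 2 from Wendy we only reach {Daria}, which does not include Carol. So d(Wendy,Carol) = 3.

3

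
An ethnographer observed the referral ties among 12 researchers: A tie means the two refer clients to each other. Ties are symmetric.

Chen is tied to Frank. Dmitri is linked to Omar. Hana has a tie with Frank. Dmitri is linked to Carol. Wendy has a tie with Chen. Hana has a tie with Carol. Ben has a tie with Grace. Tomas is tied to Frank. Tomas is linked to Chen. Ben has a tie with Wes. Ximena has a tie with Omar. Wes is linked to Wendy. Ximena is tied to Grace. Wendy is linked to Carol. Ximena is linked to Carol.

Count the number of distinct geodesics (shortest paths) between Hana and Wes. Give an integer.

The shortest distance is 3, and the only length-3 path is Hana–Carol–Wendy–Wes. So there is exactly 1 shortest path.

1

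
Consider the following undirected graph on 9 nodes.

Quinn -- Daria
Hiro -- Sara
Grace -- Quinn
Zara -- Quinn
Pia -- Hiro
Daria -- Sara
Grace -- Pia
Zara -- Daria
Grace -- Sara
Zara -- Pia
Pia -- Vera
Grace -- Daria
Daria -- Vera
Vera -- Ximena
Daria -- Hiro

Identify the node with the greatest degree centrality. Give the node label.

Daria

Degrees — Daria:6, Grace:4, Hiro:3, Pia:4, Quinn:3, Sara:3, Vera:3, Ximena:1, Zara:3.
The maximum is 6, attained only by Daria.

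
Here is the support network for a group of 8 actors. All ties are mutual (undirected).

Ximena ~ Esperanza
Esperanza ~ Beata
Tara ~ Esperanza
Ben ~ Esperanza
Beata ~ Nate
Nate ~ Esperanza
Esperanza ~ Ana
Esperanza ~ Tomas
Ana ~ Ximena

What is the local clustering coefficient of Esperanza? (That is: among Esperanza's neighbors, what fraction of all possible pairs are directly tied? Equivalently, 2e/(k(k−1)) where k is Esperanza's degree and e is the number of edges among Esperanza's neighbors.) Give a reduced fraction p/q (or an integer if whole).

2/21

Esperanza's neighbors: Ana, Beata, Ben, Nate, Tara, Tomas, and Ximena (k = 7).
Possible neighbor pairs: C(7,2) = 21. Edges among them: Ana–Ximena, Beata–Nate → e = 2.
Clustering(Esperanza) = 2/21.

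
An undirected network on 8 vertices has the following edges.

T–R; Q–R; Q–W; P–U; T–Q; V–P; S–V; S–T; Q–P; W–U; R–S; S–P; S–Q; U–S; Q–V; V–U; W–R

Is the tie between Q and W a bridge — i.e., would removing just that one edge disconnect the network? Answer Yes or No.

Even without that edge, Q still reaches W via Q – R – W, so the network stays connected. Not a bridge.

No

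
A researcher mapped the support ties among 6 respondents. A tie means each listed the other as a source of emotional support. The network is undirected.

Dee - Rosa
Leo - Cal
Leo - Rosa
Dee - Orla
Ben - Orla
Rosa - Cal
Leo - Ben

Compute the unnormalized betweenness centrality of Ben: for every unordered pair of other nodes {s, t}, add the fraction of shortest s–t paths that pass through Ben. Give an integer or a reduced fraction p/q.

3/2

Pairs whose geodesics pass through Ben — Orla–Leo: 1; Orla–Cal: 1/2.
All other pairs contribute 0.
Summing the contributions gives betweenness(Ben) = 3/2.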